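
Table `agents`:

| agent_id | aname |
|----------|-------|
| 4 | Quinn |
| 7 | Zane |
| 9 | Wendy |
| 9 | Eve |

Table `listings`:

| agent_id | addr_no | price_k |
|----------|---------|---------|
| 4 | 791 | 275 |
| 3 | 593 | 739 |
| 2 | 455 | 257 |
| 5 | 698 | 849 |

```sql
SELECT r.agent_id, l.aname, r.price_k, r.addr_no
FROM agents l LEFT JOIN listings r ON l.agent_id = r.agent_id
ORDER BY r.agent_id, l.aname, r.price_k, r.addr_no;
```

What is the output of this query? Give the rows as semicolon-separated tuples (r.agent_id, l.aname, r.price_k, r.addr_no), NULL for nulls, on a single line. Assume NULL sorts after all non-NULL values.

(4, Quinn, 275, 791); (NULL, Eve, NULL, NULL); (NULL, Wendy, NULL, NULL); (NULL, Zane, NULL, NULL)

LEFT JOIN keeps every row from `agents`; unmatched rows get NULL for `listings`'s columns.
Matching on l.agent_id = r.agent_id.
- l (agent_id=4) pairs with 1 row(s) of r.
- l (agent_id=7) has no partner → padded with NULL.
- l (agent_id=9) has no partner → padded with NULL.
- l (agent_id=9) has no partner → padded with NULL.
After projecting and ordering:
r.agent_id | l.aname | r.price_k | r.addr_no
4 | Quinn | 275 | 791
NULL | Eve | NULL | NULL
NULL | Wendy | NULL | NULL
NULL | Zane | NULL | NULL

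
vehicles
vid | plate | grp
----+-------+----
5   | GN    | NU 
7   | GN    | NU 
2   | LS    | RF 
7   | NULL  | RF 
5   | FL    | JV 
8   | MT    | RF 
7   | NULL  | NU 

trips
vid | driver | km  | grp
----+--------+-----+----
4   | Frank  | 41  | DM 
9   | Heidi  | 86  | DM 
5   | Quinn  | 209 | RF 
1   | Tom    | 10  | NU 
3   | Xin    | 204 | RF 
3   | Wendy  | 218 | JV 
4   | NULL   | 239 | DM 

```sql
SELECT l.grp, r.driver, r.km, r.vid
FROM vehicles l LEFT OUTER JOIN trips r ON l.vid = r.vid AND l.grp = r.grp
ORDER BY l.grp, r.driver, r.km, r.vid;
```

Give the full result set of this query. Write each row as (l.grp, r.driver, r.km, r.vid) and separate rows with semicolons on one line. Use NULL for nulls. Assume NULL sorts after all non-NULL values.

(JV, NULL, NULL, NULL); (NU, NULL, NULL, NULL); (NU, NULL, NULL, NULL); (NU, NULL, NULL, NULL); (RF, NULL, NULL, NULL); (RF, NULL, NULL, NULL); (RF, NULL, NULL, NULL)

LEFT JOIN keeps every row from `vehicles`; unmatched rows get NULL for `trips`'s columns.
Matching on l.vid = r.vid AND l.grp = r.grp.
Matched pairs: 0; unmatched l rows kept: 7.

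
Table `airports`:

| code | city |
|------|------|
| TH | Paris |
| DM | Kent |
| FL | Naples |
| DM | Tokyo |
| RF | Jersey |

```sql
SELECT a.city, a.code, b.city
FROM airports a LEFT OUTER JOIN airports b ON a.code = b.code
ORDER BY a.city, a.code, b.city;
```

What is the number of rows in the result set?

7

LEFT JOIN keeps every row from `airports a`; unmatched rows get NULL for `airports b`'s columns.
Matching on a.code = b.code.
Matched pairs: 7; unmatched a rows kept: 0.
Total: 7 rows.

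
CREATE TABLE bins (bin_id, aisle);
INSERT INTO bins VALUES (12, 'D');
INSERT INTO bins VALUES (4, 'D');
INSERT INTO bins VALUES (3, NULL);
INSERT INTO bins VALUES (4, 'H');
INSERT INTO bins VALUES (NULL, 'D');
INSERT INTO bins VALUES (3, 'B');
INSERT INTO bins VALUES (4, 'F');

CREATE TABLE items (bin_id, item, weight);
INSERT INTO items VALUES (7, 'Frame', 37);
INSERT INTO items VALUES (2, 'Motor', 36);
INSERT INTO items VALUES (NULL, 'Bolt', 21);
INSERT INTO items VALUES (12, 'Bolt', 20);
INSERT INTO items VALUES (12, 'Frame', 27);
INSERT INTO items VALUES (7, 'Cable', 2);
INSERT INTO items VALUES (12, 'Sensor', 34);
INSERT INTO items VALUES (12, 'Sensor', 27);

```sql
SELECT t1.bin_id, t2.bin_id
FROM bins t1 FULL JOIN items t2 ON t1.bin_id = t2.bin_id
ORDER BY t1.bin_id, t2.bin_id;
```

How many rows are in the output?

FULL OUTER JOIN keeps every row from both sides; unmatched rows get NULL for the other side's columns.
Matching on t1.bin_id = t2.bin_id. A NULL in a compared column never satisfies the condition.
Matched pairs: 4; unmatched t1 rows kept: 6; unmatched t2 rows kept: 4.
Total: 4 matched + 10 padded = 14 rows.

14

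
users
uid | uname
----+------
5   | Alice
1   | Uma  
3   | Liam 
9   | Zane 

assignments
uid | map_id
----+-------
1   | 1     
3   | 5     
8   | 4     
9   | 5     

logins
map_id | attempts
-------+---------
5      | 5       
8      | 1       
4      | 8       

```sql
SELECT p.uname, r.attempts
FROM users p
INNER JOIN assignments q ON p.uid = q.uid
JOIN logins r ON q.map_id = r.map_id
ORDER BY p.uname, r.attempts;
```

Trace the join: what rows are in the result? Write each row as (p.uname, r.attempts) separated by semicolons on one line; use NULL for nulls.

Evaluate left to right. First `users p INNER JOIN assignments q` on uid: 3 row(s).
Then INNER JOIN `logins r` on map_id: keep only rows whose q.map_id appears in r.

(Liam, 5); (Zane, 5)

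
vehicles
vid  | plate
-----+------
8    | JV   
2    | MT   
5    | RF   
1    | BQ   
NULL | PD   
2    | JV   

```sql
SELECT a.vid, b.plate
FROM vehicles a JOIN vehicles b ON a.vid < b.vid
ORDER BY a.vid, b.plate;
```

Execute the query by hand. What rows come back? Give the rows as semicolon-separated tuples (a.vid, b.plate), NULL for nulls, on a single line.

INNER JOIN keeps only pairs where the ON condition holds.
Matching on a.vid < b.vid. A NULL in a compared column never satisfies the condition.
- a[0] vid=8 → no match; dropped.
- a[1] vid=2 → 2 match(es) in b → 2 row(s).
- a[2] vid=5 → 1 match(es) in b → 1 row(s).
- a[3] vid=1 → 4 match(es) in b → 4 row(s).
- a[4] vid=NULL → no match; dropped.
- a[5] vid=2 → 2 match(es) in b → 2 row(s).
After projecting and ordering:
a.vid | b.plate
1 | JV
1 | JV
1 | MT
1 | RF
2 | JV
2 | JV
2 | RF
2 | RF
5 | JV

(1, JV); (1, JV); (1, MT); (1, RF); (2, JV); (2, JV); (2, RF); (2, RF); (5, JV)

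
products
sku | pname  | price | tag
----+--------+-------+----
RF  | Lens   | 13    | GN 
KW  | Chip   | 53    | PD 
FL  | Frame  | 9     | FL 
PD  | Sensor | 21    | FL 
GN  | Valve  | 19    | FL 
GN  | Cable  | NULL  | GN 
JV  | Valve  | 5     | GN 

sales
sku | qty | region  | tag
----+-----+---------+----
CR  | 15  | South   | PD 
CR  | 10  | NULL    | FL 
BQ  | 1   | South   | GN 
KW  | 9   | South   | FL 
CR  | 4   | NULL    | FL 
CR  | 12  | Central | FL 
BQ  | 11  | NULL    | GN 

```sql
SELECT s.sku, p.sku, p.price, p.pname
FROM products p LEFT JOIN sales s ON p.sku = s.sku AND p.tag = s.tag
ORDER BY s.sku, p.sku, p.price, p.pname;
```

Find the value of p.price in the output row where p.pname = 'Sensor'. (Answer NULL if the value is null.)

LEFT JOIN keeps every row from `products`; unmatched rows get NULL for `sales`'s columns.
Matching on p.sku = s.sku AND p.tag = s.tag.
- p (sku=RF, tag=GN) has no partner → padded with NULL.
- p (sku=KW, tag=PD) has no partner → padded with NULL.
- p (sku=FL, tag=FL) has no partner → padded with NULL.
- p (sku=PD, tag=FL) has no partner → padded with NULL.
- p (sku=GN, tag=FL) has no partner → padded with NULL.
- p (sku=GN, tag=GN) has no partner → padded with NULL.
- p (sku=JV, tag=GN) has no partner → padded with NULL.

21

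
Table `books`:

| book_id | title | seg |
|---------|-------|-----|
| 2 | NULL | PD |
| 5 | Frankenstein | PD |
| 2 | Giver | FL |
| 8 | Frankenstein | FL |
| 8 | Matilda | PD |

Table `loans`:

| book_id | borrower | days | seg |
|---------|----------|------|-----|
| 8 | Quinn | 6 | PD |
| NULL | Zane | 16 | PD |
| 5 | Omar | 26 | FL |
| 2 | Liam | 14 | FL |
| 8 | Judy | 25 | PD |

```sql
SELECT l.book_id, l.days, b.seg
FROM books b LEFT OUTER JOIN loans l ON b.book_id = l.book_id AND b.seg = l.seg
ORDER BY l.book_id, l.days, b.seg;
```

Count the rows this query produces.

LEFT JOIN keeps every row from `books`; unmatched rows get NULL for `loans`'s columns.
Matching on b.book_id = l.book_id AND b.seg = l.seg. A NULL in a compared column never satisfies the condition.
Matched pairs: 3; unmatched b rows kept: 3.
Total: 3 matched + 3 padded = 6 rows.

6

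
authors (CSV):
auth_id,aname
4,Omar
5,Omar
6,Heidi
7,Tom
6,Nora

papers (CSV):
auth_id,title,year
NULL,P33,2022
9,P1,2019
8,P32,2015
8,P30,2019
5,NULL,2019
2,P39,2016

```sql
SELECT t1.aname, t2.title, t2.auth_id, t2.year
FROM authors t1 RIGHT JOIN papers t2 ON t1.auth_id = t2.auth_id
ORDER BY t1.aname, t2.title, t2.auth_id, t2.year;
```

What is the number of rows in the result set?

6

RIGHT JOIN keeps every row from `papers`; unmatched rows get NULL for `authors`'s columns.
Matching on t1.auth_id = t2.auth_id. A NULL in a compared column never satisfies the condition.
- t1 (auth_id=4) has no partner in t2.
- t1 (auth_id=5) pairs with 1 row(s) of t2.
- t1 (auth_id=6) has no partner in t2.
- t1 (auth_id=7) has no partner in t2.
- t1 (auth_id=6) has no partner in t2.
- plus 5 unmatched t2 row(s), each kept with NULL t1 columns.
Total: 1 matched + 5 padded = 6 rows.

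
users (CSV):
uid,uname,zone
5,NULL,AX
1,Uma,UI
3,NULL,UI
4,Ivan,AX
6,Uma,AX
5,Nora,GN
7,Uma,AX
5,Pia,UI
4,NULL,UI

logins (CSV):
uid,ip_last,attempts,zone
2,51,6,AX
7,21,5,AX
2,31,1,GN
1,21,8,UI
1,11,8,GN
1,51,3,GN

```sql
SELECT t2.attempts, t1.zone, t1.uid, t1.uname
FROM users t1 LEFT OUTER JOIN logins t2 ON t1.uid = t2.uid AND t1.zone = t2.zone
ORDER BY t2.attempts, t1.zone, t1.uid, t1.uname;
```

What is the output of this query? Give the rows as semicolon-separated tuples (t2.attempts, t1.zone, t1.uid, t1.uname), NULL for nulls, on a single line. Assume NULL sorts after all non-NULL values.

LEFT JOIN keeps every row from `users`; unmatched rows get NULL for `logins`'s columns.
Matching on t1.uid = t2.uid AND t1.zone = t2.zone.
- t1[0] uid=5, zone=AX → no match; kept with NULLs on the t2 side.
- t1[1] uid=1, zone=UI → 1 match(es) in t2 → 1 row(s).
- t1[2] uid=3, zone=UI → no match; kept with NULLs on the t2 side.
- t1[3] uid=4, zone=AX → no match; kept with NULLs on the t2 side.
- t1[4] uid=6, zone=AX → no match; kept with NULLs on the t2 side.
- t1[5] uid=5, zone=GN → no match; kept with NULLs on the t2 side.
- t1[6] uid=7, zone=AX → 1 match(es) in t2 → 1 row(s).
- t1[7] uid=5, zone=UI → no match; kept with NULLs on the t2 side.
- t1[8] uid=4, zone=UI → no match; kept with NULLs on the t2 side.
After projecting and ordering:
t2.attempts | t1.zone | t1.uid | t1.uname
5 | AX | 7 | Uma
8 | UI | 1 | Uma
NULL | AX | 4 | Ivan
NULL | AX | 5 | NULL
NULL | AX | 6 | Uma
NULL | GN | 5 | Nora
NULL | UI | 3 | NULL
NULL | UI | 4 | NULL
NULL | UI | 5 | Pia

(5, AX, 7, Uma); (8, UI, 1, Uma); (NULL, AX, 4, Ivan); (NULL, AX, 5, NULL); (NULL, AX, 6, Uma); (NULL, GN, 5, Nora); (NULL, UI, 3, NULL); (NULL, UI, 4, NULL); (NULL, UI, 5, Pia)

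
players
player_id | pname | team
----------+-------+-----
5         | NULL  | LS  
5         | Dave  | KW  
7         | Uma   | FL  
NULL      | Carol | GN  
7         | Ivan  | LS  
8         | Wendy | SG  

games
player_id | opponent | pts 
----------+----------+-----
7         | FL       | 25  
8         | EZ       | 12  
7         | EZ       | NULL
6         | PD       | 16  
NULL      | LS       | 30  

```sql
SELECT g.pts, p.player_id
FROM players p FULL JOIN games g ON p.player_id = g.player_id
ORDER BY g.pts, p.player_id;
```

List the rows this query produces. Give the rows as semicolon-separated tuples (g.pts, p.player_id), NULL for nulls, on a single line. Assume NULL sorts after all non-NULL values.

(12, 8); (16, NULL); (25, 7); (25, 7); (30, NULL); (NULL, 5); (NULL, 5); (NULL, 7); (NULL, 7); (NULL, NULL)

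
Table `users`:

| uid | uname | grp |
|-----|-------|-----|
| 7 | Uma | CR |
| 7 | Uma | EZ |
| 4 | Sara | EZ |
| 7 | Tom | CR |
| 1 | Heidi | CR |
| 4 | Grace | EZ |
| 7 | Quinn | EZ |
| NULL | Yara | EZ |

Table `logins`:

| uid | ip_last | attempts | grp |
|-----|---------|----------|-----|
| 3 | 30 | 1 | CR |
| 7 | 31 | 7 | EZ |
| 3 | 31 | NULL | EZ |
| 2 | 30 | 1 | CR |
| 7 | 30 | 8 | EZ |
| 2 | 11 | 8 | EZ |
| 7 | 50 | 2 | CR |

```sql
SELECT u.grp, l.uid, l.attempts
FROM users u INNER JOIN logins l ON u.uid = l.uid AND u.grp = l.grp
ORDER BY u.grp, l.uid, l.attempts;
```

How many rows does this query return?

6

INNER JOIN keeps only pairs where the ON condition holds.
Matching on u.uid = l.uid AND u.grp = l.grp. A NULL in a compared column never satisfies the condition.
- u row (uid=7, grp=CR): matches 1 l row(s) → 1 output row(s).
- u row (uid=7, grp=EZ): matches 2 l row(s) → 2 output row(s).
- u row (uid=4, grp=EZ): no match → dropped.
- u row (uid=7, grp=CR): matches 1 l row(s) → 1 output row(s).
- u row (uid=1, grp=CR): no match → dropped.
- u row (uid=4, grp=EZ): no match → dropped.
- u row (uid=7, grp=EZ): matches 2 l row(s) → 2 output row(s).
- u row (uid=NULL, grp=EZ): no match → dropped.
Total: 6 rows.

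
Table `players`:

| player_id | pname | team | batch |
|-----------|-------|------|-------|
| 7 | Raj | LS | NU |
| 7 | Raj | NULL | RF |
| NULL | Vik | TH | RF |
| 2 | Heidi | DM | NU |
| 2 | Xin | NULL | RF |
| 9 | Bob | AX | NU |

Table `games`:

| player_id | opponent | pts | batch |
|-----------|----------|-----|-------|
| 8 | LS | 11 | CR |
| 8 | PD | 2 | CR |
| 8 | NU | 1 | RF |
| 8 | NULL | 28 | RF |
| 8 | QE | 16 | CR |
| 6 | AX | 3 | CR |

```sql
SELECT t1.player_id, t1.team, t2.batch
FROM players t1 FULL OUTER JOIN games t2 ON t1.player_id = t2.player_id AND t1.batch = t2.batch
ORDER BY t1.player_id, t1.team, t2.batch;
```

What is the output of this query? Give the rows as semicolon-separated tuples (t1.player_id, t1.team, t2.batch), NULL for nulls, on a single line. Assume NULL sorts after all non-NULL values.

(2, DM, NULL); (2, NULL, NULL); (7, LS, NULL); (7, NULL, NULL); (9, AX, NULL); (NULL, TH, NULL); (NULL, NULL, CR); (NULL, NULL, CR); (NULL, NULL, CR); (NULL, NULL, CR); (NULL, NULL, RF); (NULL, NULL, RF)

FULL OUTER JOIN keeps every row from both sides; unmatched rows get NULL for the other side's columns.
Matching on t1.player_id = t2.player_id AND t1.batch = t2.batch. A NULL in a compared column never satisfies the condition.
Matched pairs: 0; unmatched t1 rows kept: 6; unmatched t2 rows kept: 6.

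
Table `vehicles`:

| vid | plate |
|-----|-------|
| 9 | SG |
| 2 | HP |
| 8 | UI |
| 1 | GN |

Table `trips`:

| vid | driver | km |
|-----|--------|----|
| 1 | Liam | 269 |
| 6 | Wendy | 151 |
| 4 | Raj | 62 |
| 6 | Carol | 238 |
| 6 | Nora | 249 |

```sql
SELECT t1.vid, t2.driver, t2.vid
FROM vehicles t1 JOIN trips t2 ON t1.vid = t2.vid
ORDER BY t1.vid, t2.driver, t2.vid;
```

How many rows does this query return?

1

INNER JOIN keeps only pairs where the ON condition holds.
Matching on t1.vid = t2.vid.
- vid=9: no matching t2 row, dropped.
- vid=2: no matching t2 row, dropped.
- vid=8: no matching t2 row, dropped.
- vid=1: 1 matching t2 row(s), so 1 row(s) emitted.
Total: 1 rows.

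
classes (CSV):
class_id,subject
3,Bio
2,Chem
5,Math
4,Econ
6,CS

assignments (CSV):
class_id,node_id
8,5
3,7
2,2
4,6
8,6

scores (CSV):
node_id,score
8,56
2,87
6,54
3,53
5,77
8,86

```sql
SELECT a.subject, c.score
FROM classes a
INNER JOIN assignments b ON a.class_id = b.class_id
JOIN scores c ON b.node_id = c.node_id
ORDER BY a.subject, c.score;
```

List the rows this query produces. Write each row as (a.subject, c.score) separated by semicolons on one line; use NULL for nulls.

Step 1 — a INNER JOIN b on class_id → 3 row(s).
Then INNER JOIN `scores c` on node_id: keep only rows whose b.node_id appears in c.

(Chem, 87); (Econ, 54)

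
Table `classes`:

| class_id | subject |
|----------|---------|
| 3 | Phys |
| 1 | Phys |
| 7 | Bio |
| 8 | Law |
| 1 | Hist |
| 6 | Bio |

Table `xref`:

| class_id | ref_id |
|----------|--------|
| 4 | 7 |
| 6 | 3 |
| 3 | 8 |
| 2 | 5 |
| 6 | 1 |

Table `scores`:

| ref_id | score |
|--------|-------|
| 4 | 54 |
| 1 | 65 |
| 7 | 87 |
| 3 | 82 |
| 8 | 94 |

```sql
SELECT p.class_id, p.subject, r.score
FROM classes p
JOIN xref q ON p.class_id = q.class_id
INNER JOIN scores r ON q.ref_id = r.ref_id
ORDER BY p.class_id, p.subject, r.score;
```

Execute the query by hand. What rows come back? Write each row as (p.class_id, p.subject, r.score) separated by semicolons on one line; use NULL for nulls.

Joins associate left-to-right: classes INNER JOIN xref on class_id gives 3 intermediate row(s).
Then INNER JOIN `scores r` on ref_id: keep only rows whose q.ref_id appears in r.

(3, Phys, 94); (6, Bio, 65); (6, Bio, 82)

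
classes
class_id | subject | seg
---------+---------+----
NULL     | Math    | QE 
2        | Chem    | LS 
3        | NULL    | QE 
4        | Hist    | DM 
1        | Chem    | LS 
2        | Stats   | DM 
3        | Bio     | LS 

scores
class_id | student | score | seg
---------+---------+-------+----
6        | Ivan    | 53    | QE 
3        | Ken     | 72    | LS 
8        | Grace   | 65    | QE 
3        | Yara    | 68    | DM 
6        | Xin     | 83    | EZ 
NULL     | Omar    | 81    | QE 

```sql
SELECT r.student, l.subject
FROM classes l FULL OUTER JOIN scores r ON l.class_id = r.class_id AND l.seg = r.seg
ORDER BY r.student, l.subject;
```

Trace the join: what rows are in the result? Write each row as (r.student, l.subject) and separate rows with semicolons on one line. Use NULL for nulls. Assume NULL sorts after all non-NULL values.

(Grace, NULL); (Ivan, NULL); (Ken, Bio); (Omar, NULL); (Xin, NULL); (Yara, NULL); (NULL, Chem); (NULL, Chem); (NULL, Hist); (NULL, Math); (NULL, Stats); (NULL, NULL)

FULL OUTER JOIN keeps every row from both sides; unmatched rows get NULL for the other side's columns.
Matching on l.class_id = r.class_id AND l.seg = r.seg. A NULL in a compared column never satisfies the condition.
Matched pairs: 1; unmatched l rows kept: 6; unmatched r rows kept: 5.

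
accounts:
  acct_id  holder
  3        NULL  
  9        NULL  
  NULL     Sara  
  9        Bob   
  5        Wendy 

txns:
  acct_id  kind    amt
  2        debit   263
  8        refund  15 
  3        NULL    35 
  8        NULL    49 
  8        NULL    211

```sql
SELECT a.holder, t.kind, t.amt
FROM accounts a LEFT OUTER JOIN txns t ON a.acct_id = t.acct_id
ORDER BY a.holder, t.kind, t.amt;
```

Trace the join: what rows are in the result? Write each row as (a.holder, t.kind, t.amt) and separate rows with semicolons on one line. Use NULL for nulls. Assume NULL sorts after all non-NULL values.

(Bob, NULL, NULL); (Sara, NULL, NULL); (Wendy, NULL, NULL); (NULL, NULL, 35); (NULL, NULL, NULL)

LEFT JOIN keeps every row from `accounts`; unmatched rows get NULL for `txns`'s columns.
Matching on a.acct_id = t.acct_id. A NULL in a compared column never satisfies the condition.
Matched pairs: 1; unmatched a rows kept: 4.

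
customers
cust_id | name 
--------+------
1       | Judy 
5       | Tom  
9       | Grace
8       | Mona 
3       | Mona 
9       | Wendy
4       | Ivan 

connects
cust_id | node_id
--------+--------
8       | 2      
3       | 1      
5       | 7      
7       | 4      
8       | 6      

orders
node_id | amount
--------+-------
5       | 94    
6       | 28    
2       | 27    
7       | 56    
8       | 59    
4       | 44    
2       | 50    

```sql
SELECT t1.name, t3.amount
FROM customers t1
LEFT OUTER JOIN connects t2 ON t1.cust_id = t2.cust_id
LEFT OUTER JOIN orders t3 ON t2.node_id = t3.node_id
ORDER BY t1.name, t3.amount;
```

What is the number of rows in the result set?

9

Joins associate left-to-right: customers LEFT JOIN connects on cust_id gives 8 intermediate row(s).
Then LEFT JOIN `orders t3` on node_id: each of those 8 rows is kept; rows whose t2.node_id has no match in t3 get NULL for t3's columns.
Result: 9 row(s).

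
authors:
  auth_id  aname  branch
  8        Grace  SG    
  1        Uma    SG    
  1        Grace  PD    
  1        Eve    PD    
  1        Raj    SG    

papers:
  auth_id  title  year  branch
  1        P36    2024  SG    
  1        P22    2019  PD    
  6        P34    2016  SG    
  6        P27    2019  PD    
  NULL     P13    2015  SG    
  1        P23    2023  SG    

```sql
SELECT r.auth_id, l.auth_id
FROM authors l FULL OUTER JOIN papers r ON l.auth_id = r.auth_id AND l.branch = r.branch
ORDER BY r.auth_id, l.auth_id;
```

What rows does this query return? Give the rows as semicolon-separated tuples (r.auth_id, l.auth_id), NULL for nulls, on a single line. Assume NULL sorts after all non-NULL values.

(1, 1); (1, 1); (1, 1); (1, 1); (1, 1); (1, 1); (6, NULL); (6, NULL); (NULL, 8); (NULL, NULL)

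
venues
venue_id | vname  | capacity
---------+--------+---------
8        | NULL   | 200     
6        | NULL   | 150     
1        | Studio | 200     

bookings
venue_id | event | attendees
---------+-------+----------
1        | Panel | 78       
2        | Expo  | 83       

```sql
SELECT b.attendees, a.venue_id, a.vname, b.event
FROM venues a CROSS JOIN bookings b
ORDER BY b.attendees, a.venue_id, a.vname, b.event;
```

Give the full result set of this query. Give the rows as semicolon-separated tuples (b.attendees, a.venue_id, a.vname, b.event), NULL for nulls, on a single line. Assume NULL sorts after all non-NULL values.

(78, 1, Studio, Panel); (78, 6, NULL, Panel); (78, 8, NULL, Panel); (83, 1, Studio, Expo); (83, 6, NULL, Expo); (83, 8, NULL, Expo)

CROSS JOIN pairs every row of `venues` with every row of `bookings`: 3 × 2 = 6 rows.
After projecting and ordering:
b.attendees | a.venue_id | a.vname | b.event
78 | 1 | Studio | Panel
78 | 6 | NULL | Panel
78 | 8 | NULL | Panel
83 | 1 | Studio | Expo
83 | 6 | NULL | Expo
83 | 8 | NULL | Expo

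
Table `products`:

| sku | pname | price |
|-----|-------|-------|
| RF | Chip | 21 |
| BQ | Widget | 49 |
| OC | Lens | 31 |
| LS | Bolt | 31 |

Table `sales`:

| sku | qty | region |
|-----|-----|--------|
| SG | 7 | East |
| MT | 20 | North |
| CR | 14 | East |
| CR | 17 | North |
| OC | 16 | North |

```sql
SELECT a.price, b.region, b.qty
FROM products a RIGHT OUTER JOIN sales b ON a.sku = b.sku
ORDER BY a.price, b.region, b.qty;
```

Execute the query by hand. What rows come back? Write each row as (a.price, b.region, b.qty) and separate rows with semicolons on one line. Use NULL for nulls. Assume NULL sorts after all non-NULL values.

(31, North, 16); (NULL, East, 7); (NULL, East, 14); (NULL, North, 17); (NULL, North, 20)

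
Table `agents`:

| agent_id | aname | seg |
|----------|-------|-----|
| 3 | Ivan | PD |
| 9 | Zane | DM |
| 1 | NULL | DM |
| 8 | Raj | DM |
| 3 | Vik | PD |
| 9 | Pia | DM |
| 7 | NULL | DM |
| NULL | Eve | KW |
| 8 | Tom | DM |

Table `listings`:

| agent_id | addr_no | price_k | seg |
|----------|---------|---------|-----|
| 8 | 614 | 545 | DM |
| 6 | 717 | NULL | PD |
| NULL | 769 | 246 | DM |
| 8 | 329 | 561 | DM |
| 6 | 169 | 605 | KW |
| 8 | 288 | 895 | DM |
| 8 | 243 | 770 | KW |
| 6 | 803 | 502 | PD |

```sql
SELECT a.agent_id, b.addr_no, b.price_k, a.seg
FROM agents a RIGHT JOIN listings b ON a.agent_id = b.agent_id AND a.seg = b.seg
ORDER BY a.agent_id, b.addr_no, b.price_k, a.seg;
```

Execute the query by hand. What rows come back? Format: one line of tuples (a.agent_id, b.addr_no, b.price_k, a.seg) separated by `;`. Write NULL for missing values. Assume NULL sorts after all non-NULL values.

RIGHT JOIN keeps every row from `listings`; unmatched rows get NULL for `agents`'s columns.
Matching on a.agent_id = b.agent_id AND a.seg = b.seg. A NULL in a compared column never satisfies the condition.
- a (agent_id=3, seg=PD) has no partner in b.
- a (agent_id=9, seg=DM) has no partner in b.
- a (agent_id=1, seg=DM) has no partner in b.
- a (agent_id=8, seg=DM) pairs with 3 row(s) of b.
- a (agent_id=3, seg=PD) has no partner in b.
- a (agent_id=9, seg=DM) has no partner in b.
- a (agent_id=7, seg=DM) has no partner in b.
- a (agent_id=NULL, seg=KW) has no partner in b.
- a (agent_id=8, seg=DM) pairs with 3 row(s) of b.
- 5 b row(s) had no a match → kept, a columns NULL.

(8, 288, 895, DM); (8, 288, 895, DM); (8, 329, 561, DM); (8, 329, 561, DM); (8, 614, 545, DM); (8, 614, 545, DM); (NULL, 169, 605, NULL); (NULL, 243, 770, NULL); (NULL, 717, NULL, NULL); (NULL, 769, 246, NULL); (NULL, 803, 502, NULL)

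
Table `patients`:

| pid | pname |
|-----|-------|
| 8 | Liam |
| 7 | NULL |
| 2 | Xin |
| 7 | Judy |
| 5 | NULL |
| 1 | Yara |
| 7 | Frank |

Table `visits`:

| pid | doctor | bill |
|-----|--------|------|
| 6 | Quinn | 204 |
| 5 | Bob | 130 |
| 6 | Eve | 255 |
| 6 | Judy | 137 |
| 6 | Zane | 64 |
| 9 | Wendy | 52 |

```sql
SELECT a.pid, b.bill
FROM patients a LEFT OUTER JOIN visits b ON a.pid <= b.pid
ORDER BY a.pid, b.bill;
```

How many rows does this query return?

22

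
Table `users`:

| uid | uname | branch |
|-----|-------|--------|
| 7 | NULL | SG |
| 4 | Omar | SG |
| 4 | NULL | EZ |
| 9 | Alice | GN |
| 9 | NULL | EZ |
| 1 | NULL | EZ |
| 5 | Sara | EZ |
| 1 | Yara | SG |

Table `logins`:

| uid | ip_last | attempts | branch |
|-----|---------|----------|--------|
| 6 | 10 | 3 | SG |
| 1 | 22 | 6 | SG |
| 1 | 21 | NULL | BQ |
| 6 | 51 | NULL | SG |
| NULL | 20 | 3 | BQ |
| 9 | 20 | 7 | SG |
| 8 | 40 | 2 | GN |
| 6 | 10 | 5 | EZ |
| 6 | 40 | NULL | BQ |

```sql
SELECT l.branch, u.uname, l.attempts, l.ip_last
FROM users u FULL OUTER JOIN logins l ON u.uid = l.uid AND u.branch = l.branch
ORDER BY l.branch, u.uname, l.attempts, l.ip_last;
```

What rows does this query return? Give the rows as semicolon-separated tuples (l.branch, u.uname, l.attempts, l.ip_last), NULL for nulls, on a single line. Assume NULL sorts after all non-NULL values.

(BQ, NULL, 3, 20); (BQ, NULL, NULL, 21); (BQ, NULL, NULL, 40); (EZ, NULL, 5, 10); (GN, NULL, 2, 40); (SG, Yara, 6, 22); (SG, NULL, 3, 10); (SG, NULL, 7, 20); (SG, NULL, NULL, 51); (NULL, Alice, NULL, NULL); (NULL, Omar, NULL, NULL); (NULL, Sara, NULL, NULL); (NULL, NULL, NULL, NULL); (NULL, NULL, NULL, NULL); (NULL, NULL, NULL, NULL); (NULL, NULL, NULL, NULL)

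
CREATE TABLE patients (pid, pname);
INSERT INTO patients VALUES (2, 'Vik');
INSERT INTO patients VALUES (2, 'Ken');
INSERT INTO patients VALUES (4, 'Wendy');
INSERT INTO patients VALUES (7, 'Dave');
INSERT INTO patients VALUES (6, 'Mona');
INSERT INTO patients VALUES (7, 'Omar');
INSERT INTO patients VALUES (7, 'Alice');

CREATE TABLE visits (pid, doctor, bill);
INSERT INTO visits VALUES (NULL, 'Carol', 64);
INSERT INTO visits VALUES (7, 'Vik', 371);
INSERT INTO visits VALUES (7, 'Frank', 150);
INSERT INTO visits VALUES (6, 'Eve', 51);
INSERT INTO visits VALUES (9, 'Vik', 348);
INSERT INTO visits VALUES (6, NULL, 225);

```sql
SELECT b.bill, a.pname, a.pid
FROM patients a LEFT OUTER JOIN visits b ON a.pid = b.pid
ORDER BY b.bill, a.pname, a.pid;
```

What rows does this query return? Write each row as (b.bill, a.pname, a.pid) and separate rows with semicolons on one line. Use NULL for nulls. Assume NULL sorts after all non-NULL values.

LEFT JOIN keeps every row from `patients`; unmatched rows get NULL for `visits`'s columns.
Matching on a.pid = b.pid. A NULL in a compared column never satisfies the condition.
- a (pid=2) has no partner → padded with NULL.
- a (pid=2) has no partner → padded with NULL.
- a (pid=4) has no partner → padded with NULL.
- a (pid=7) pairs with 2 row(s) of b.
- a (pid=6) pairs with 2 row(s) of b.
- a (pid=7) pairs with 2 row(s) of b.
- a (pid=7) pairs with 2 row(s) of b.

(51, Mona, 6); (150, Alice, 7); (150, Dave, 7); (150, Omar, 7); (225, Mona, 6); (371, Alice, 7); (371, Dave, 7); (371, Omar, 7); (NULL, Ken, 2); (NULL, Vik, 2); (NULL, Wendy, 4)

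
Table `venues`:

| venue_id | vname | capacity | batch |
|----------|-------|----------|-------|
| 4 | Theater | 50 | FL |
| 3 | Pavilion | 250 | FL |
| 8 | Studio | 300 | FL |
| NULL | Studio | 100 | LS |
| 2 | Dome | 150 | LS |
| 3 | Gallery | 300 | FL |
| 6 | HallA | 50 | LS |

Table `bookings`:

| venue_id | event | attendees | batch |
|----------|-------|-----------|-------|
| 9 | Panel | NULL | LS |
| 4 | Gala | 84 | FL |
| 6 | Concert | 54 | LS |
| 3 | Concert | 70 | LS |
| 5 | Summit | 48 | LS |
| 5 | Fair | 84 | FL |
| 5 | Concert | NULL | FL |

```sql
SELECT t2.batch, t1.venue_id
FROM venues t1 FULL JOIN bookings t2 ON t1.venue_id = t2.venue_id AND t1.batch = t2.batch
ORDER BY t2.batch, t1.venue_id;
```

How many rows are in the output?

12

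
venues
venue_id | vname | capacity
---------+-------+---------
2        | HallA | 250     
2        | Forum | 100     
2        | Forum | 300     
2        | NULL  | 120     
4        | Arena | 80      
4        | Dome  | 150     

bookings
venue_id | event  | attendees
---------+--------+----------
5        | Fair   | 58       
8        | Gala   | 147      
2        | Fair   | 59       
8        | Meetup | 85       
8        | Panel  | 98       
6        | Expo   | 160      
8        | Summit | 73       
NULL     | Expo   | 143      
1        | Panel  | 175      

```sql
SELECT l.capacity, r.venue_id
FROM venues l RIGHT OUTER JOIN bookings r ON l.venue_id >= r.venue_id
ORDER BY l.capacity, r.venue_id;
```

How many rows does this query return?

RIGHT JOIN keeps every row from `bookings`; unmatched rows get NULL for `venues`'s columns.
Matching on l.venue_id >= r.venue_id. A NULL in a compared column never satisfies the condition.
- venue_id=2: 2 matching r row(s), so 2 row(s) emitted.
- venue_id=2: 2 matching r row(s), so 2 row(s) emitted.
- venue_id=2: 2 matching r row(s), so 2 row(s) emitted.
- venue_id=2: 2 matching r row(s), so 2 row(s) emitted.
- venue_id=4: 2 matching r row(s), so 2 row(s) emitted.
- venue_id=4: 2 matching r row(s), so 2 row(s) emitted.
- 7 row(s) from r found no l partner → padded with NULL.
Total: 12 matched + 7 padded = 19 rows.

19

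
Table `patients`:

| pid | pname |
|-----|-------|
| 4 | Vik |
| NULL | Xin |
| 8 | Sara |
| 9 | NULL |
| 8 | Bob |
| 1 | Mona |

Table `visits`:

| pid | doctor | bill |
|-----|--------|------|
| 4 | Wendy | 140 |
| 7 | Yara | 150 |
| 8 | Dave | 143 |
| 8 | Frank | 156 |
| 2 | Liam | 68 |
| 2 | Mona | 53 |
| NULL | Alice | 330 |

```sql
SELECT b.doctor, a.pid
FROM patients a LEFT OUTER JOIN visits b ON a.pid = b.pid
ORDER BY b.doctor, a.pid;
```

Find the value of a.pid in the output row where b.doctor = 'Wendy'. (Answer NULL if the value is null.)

LEFT JOIN keeps every row from `patients`; unmatched rows get NULL for `visits`'s columns.
Matching on a.pid = b.pid. A NULL in a compared column never satisfies the condition.
- a row (pid=4): matches 1 b row(s) → 1 output row(s).
- a row (pid=NULL): no match → kept, b columns NULL.
- a row (pid=8): matches 2 b row(s) → 2 output row(s).
- a row (pid=9): no match → kept, b columns NULL.
- a row (pid=8): matches 2 b row(s) → 2 output row(s).
- a row (pid=1): no match → kept, b columns NULL.

4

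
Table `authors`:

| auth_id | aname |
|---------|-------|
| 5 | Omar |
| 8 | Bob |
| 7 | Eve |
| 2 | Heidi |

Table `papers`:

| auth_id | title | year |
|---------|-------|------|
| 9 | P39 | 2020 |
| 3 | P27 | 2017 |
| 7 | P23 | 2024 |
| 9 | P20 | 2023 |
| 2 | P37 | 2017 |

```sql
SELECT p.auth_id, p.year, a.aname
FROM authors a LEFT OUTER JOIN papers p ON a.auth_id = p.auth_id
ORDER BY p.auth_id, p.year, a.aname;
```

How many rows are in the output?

4

LEFT JOIN keeps every row from `authors`; unmatched rows get NULL for `papers`'s columns.
Matching on a.auth_id = p.auth_id.
- a (auth_id=5) has no partner → padded with NULL.
- a (auth_id=8) has no partner → padded with NULL.
- a (auth_id=7) pairs with 1 row(s) of p.
- a (auth_id=2) pairs with 1 row(s) of p.
Total: 2 matched + 2 padded = 4 rows.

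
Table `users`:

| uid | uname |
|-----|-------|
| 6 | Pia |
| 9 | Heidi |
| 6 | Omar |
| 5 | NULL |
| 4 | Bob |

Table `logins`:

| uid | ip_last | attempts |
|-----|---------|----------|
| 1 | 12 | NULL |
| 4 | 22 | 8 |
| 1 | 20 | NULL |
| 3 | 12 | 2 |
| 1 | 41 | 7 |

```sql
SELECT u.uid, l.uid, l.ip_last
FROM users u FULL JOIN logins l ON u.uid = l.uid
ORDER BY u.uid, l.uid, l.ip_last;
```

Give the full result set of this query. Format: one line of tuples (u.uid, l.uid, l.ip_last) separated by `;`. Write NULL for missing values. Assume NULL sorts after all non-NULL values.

(4, 4, 22); (5, NULL, NULL); (6, NULL, NULL); (6, NULL, NULL); (9, NULL, NULL); (NULL, 1, 12); (NULL, 1, 20); (NULL, 1, 41); (NULL, 3, 12)

FULL OUTER JOIN keeps every row from both sides; unmatched rows get NULL for the other side's columns.
Matching on u.uid = l.uid.
- uid=6: no l row matches, row kept with l columns NULL.
- uid=9: no l row matches, row kept with l columns NULL.
- uid=6: no l row matches, row kept with l columns NULL.
- uid=5: no l row matches, row kept with l columns NULL.
- uid=4: 1 matching l row(s), so 1 row(s) emitted.
- 4 row(s) from l found no u partner → padded with NULL.
After projecting and ordering:
u.uid | l.uid | l.ip_last
4 | 4 | 22
5 | NULL | NULL
6 | NULL | NULL
6 | NULL | NULL
9 | NULL | NULL
NULL | 1 | 12
NULL | 1 | 20
NULL | 1 | 41
NULL | 3 | 12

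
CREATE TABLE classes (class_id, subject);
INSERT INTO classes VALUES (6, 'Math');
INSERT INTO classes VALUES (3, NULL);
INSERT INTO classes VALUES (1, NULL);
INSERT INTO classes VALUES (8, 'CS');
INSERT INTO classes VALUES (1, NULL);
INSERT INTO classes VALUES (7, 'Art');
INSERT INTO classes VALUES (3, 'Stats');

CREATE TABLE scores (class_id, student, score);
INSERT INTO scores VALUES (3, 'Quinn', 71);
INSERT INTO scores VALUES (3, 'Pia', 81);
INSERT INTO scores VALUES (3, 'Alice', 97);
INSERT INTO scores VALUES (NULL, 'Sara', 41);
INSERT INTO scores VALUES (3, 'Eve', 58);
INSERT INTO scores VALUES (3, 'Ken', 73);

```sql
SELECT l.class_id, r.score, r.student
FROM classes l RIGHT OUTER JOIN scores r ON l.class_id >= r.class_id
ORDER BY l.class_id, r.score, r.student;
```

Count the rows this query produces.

26

RIGHT JOIN keeps every row from `scores`; unmatched rows get NULL for `classes`'s columns.
Matching on l.class_id >= r.class_id. A NULL in a compared column never satisfies the condition.
- class_id=6: 5 matching r row(s), so 5 row(s) emitted.
- class_id=3: 5 matching r row(s), so 5 row(s) emitted.
- class_id=1: no matching r row.
- class_id=8: 5 matching r row(s), so 5 row(s) emitted.
- class_id=1: no matching r row.
- class_id=7: 5 matching r row(s), so 5 row(s) emitted.
- class_id=3: 5 matching r row(s), so 5 row(s) emitted.
- 1 row(s) from r found no l partner → padded with NULL.
Total: 25 matched + 1 padded = 26 rows.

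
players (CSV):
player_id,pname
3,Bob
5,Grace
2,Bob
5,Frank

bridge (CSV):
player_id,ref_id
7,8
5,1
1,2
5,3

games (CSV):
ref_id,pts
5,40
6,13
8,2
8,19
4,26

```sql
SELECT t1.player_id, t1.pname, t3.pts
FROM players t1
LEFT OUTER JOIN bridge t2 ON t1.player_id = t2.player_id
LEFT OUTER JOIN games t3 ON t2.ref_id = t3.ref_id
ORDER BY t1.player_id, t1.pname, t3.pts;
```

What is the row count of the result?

6

Step 1 — t1 LEFT JOIN t2 on player_id → 6 row(s).
Then LEFT JOIN `games t3` on ref_id: each of those 6 rows is kept; rows whose t2.ref_id has no match in t3 get NULL for t3's columns.
Result: 6 row(s).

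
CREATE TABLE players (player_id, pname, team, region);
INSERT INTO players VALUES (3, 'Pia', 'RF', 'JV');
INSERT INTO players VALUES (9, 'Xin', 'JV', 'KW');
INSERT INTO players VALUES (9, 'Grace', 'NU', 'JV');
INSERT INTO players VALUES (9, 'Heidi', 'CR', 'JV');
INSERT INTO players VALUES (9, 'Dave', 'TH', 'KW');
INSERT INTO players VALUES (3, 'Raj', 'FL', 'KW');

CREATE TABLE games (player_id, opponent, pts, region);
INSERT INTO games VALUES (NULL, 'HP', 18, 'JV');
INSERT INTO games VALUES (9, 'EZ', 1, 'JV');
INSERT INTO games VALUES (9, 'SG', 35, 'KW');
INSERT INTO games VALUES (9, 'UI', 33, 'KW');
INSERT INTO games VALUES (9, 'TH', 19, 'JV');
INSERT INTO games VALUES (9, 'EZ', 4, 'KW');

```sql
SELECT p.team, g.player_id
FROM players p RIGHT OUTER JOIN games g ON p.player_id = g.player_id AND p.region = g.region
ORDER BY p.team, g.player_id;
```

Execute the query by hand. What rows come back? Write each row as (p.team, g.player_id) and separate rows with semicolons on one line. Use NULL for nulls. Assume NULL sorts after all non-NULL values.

(CR, 9); (CR, 9); (JV, 9); (JV, 9); (JV, 9); (NU, 9); (NU, 9); (TH, 9); (TH, 9); (TH, 9); (NULL, NULL)

RIGHT JOIN keeps every row from `games`; unmatched rows get NULL for `players`'s columns.
Matching on p.player_id = g.player_id AND p.region = g.region. A NULL in a compared column never satisfies the condition.
- p[0] player_id=3, region=JV → no match.
- p[1] player_id=9, region=KW → 3 match(es) in g → 3 row(s).
- p[2] player_id=9, region=JV → 2 match(es) in g → 2 row(s).
- p[3] player_id=9, region=JV → 2 match(es) in g → 2 row(s).
- p[4] player_id=9, region=KW → 3 match(es) in g → 3 row(s).
- p[5] player_id=3, region=KW → no match.
- plus 1 unmatched g row(s), each kept with NULL p columns.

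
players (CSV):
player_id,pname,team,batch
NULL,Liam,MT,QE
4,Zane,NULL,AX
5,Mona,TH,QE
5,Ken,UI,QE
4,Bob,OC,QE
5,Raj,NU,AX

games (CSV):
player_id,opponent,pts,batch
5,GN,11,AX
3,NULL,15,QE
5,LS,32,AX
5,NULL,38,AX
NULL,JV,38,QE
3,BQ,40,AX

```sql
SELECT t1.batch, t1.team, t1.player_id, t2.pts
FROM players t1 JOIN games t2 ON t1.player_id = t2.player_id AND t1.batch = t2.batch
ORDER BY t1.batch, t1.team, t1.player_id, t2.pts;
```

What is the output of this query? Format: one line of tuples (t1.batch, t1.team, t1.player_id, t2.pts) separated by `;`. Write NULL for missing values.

(AX, NU, 5, 11); (AX, NU, 5, 32); (AX, NU, 5, 38)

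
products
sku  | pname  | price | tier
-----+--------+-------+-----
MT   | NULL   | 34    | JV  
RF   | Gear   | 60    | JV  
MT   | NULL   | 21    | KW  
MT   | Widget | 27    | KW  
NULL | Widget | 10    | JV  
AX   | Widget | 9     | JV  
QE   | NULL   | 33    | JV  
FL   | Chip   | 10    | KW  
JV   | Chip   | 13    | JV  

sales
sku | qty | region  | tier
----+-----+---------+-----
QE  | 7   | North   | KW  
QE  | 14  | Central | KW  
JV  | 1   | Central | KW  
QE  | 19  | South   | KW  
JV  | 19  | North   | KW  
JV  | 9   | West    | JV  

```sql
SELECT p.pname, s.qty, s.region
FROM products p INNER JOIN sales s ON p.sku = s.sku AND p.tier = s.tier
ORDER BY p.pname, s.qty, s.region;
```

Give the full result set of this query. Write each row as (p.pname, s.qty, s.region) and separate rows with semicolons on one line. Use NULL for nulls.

(Chip, 9, West)

INNER JOIN keeps only pairs where the ON condition holds.
Matching on p.sku = s.sku AND p.tier = s.tier. A NULL in a compared column never satisfies the condition.
Matched pairs: 1.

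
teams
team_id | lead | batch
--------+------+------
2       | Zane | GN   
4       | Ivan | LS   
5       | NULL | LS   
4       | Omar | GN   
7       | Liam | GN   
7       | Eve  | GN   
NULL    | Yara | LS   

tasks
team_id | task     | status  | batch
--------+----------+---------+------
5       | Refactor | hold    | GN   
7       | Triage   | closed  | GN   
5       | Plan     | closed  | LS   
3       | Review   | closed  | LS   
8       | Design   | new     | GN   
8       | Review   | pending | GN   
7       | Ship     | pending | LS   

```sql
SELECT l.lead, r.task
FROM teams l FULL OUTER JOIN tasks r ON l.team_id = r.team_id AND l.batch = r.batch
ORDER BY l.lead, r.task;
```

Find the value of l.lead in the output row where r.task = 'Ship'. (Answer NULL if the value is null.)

NULL

FULL OUTER JOIN keeps every row from both sides; unmatched rows get NULL for the other side's columns.
Matching on l.team_id = r.team_id AND l.batch = r.batch. A NULL in a compared column never satisfies the condition.
- l (team_id=2, batch=GN) has no partner → padded with NULL.
- l (team_id=4, batch=LS) has no partner → padded with NULL.
- l (team_id=5, batch=LS) pairs with 1 row(s) of r.
- l (team_id=4, batch=GN) has no partner → padded with NULL.
- l (team_id=7, batch=GN) pairs with 1 row(s) of r.
- l (team_id=7, batch=GN) pairs with 1 row(s) of r.
- l (team_id=NULL, batch=LS) has no partner → padded with NULL.
- 5 row(s) from r found no l partner → padded with NULL.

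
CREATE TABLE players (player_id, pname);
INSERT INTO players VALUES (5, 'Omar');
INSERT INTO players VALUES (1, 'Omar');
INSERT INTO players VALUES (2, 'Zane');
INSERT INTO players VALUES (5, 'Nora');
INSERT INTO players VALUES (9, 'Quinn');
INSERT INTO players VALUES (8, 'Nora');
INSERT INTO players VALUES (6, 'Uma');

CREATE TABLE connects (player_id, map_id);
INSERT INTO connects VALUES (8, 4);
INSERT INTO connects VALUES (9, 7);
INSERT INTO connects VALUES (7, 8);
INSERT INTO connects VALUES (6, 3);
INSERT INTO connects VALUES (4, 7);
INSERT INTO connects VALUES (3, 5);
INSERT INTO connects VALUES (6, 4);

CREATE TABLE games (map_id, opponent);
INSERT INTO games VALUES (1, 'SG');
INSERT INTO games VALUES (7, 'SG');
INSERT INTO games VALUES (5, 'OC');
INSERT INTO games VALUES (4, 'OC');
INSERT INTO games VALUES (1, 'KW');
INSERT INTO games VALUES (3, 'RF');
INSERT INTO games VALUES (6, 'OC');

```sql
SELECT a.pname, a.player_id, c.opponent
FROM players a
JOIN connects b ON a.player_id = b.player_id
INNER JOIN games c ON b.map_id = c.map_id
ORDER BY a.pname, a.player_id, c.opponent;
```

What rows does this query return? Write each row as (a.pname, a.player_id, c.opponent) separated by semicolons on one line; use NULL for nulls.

(Nora, 8, OC); (Quinn, 9, SG); (Uma, 6, OC); (Uma, 6, RF)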